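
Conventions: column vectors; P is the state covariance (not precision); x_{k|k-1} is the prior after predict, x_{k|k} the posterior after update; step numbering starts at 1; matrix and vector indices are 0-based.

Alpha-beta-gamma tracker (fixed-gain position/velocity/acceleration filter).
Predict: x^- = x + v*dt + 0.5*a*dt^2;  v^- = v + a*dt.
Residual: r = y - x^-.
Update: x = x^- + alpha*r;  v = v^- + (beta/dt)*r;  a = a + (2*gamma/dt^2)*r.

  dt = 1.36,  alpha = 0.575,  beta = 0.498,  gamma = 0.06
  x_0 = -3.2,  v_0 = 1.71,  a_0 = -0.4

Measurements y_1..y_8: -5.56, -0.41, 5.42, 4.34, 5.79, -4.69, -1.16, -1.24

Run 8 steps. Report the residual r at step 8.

step 1: x_pred=-1.2443  r=-4.3157  x^+=-3.7258  v^+=-0.4143  a^+=-0.6800
step 2: x_pred=-4.9181  r=4.5081  x^+=-2.3260  v^+=0.3117  a^+=-0.3875
step 3: x_pred=-2.2604  r=7.6804  x^+=2.1558  v^+=2.5971  a^+=0.1108
step 4: x_pred=5.7903  r=-1.4503  x^+=4.9564  v^+=2.2167  a^+=0.0167
step 5: x_pred=7.9865  r=-2.1965  x^+=6.7235  v^+=1.4351  a^+=-0.1258
step 6: x_pred=8.5589  r=-13.2489  x^+=0.9408  v^+=-3.5874  a^+=-0.9854
step 7: x_pred=-4.8494  r=3.6894  x^+=-2.7280  v^+=-3.5766  a^+=-0.7460
step 8: x_pred=-8.2821  r=7.0421  x^+=-4.2329  v^+=-2.0125  a^+=-0.2891

resid = 7.0421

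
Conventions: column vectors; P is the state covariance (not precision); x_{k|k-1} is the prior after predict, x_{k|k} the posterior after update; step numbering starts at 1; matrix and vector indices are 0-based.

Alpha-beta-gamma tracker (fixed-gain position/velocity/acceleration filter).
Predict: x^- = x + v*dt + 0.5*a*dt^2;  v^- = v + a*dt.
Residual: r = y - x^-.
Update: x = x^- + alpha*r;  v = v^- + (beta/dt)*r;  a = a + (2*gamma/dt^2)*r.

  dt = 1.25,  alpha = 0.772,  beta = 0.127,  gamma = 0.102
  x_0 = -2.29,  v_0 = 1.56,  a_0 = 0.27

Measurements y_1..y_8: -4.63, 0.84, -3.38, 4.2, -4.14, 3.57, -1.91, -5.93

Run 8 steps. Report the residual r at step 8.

resid = -3.3180

step 1: x_pred=-0.1291  r=-4.5009  x^+=-3.6038  v^+=1.4402  a^+=-0.3176
step 2: x_pred=-2.0517  r=2.8917  x^+=0.1807  v^+=1.3369  a^+=0.0599
step 3: x_pred=1.8987  r=-5.2787  x^+=-2.1765  v^+=0.8755  a^+=-0.6293
step 4: x_pred=-1.5737  r=5.7737  x^+=2.8836  v^+=0.6755  a^+=0.1245
step 5: x_pred=3.8253  r=-7.9653  x^+=-2.3239  v^+=0.0219  a^+=-0.9154
step 6: x_pred=-3.0117  r=6.5817  x^+=2.0694  v^+=-0.4537  a^+=-0.0561
step 7: x_pred=1.4584  r=-3.3684  x^+=-1.1420  v^+=-0.8660  a^+=-0.4959
step 8: x_pred=-2.6120  r=-3.3180  x^+=-5.1735  v^+=-1.8230  a^+=-0.9291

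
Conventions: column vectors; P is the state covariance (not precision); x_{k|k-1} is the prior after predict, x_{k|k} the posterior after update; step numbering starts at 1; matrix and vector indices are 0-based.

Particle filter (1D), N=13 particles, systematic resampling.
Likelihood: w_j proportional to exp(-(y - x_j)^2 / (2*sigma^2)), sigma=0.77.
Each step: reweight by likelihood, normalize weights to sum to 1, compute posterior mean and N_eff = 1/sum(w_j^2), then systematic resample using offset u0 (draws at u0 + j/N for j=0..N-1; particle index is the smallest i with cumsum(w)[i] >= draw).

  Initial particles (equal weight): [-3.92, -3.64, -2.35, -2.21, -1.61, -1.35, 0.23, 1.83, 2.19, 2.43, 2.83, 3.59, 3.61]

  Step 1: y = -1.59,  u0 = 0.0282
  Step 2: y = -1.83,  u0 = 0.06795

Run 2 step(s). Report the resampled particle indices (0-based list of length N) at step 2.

step 1: w=[0.0030, 0.0085, 0.1812, 0.2133, 0.2949, 0.2810, 0.0181, 0.0000, 0.0000, 0.0000, 0.0000, 0.0000, 0.0000]  mean=-1.7901  Neff=4.0876  idx=[2, 2, 2, 3, 3, 4, 4, 4, 4, 5, 5, 5, 5]
step 2: w=[0.0705, 0.0705, 0.0705, 0.0784, 0.0784, 0.0850, 0.0850, 0.0850, 0.0850, 0.0729, 0.0729, 0.0729, 0.0729]  mean=-1.7848  Neff=12.9237  idx=[0, 2, 3, 4, 5, 5, 6, 7, 8, 9, 10, 11, 12]

resampled_idx = [0, 2, 3, 4, 5, 5, 6, 7, 8, 9, 10, 11, 12]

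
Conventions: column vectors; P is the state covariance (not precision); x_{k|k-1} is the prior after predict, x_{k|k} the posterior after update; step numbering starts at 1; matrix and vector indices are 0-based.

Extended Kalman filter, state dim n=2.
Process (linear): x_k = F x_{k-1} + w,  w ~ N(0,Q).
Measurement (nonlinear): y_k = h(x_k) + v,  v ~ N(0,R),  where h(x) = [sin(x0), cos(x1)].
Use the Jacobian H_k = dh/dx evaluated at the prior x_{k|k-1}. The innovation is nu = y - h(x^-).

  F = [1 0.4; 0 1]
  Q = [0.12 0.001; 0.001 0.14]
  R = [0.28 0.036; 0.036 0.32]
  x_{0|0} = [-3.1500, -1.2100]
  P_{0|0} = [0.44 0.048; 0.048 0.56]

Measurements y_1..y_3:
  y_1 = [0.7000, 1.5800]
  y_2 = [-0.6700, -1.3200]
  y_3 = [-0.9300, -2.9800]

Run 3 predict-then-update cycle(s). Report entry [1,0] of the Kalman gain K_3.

step 1: x^-=[-3.6340, -1.2100]  P^-=[0.6880 0.2730; 0.2730 0.7000]  H_jac=[-0.8812 0.0000; 0.0000 0.9356]  S=[0.8142 -0.1891; -0.1891 0.9328]  K=[-0.7146 0.1290; -0.1389 0.6740]  nu=[0.2273, 1.2270]  x^+=[-3.6382, -0.4146]  P^+=[0.2218 0.0166; 0.0166 0.2252]
step 2: x^-=[-3.8040, -0.4146]  P^-=[0.3911 0.1077; 0.1077 0.3652]  H_jac=[-0.7885 0.0000; 0.0000 0.4028]  S=[0.5232 0.0018; 0.0018 0.3793]  K=[-0.5899 0.1172; -0.1636 0.3886]  nu=[-1.2850, -2.2353]  x^+=[-3.3079, -1.0731]  P^+=[0.2041 0.0404; 0.0404 0.2941]
step 3: x^-=[-3.7371, -1.0731]  P^-=[0.4035 0.1590; 0.1590 0.4341]  H_jac=[-0.8278 0.0000; 0.0000 0.8787]  S=[0.5565 -0.0797; -0.0797 0.6552]  K=[-0.5797 0.1428; -0.1559 0.5632]  nu=[-1.4910, -3.4574]  x^+=[-3.3663, -2.7880]  P^+=[0.1899 0.0282; 0.0282 0.1987]

K[1,0] = -0.1559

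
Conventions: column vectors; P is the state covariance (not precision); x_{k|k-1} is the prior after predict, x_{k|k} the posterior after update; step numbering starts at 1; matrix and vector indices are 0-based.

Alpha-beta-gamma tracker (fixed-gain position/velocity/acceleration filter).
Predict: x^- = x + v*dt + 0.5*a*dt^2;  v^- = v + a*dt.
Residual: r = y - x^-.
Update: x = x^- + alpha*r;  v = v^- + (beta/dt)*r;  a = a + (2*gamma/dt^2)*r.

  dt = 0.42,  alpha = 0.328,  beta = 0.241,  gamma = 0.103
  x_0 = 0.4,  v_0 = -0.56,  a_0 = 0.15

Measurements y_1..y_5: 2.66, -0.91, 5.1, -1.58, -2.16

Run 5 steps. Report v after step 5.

v_post = -1.9307

step 1: x_pred=0.1780  r=2.4820  x^+=0.9921  v^+=0.9272  a^+=3.0484
step 2: x_pred=1.6504  r=-2.5604  x^+=0.8106  v^+=0.7383  a^+=0.0584
step 3: x_pred=1.1258  r=3.9742  x^+=2.4294  v^+=3.0433  a^+=4.6994
step 4: x_pred=4.1220  r=-5.7020  x^+=2.2518  v^+=1.7452  a^+=-1.9594
step 5: x_pred=2.8119  r=-4.9719  x^+=1.1811  v^+=-1.9307  a^+=-7.7656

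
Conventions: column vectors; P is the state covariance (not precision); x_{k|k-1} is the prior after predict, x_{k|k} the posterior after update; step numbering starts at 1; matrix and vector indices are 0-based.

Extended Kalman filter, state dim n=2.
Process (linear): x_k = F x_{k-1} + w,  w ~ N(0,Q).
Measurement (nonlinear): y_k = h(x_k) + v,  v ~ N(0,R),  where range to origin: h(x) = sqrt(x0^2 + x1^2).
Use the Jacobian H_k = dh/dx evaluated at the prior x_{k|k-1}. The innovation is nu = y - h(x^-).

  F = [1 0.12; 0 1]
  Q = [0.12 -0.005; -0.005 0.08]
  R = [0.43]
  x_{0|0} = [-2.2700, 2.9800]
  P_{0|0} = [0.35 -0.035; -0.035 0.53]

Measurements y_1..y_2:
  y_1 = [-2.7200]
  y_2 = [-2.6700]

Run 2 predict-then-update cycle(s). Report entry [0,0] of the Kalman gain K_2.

step 1: x^-=[-1.9124, 2.9800]  P^-=[0.4692 0.0236; 0.0236 0.6100]  H_jac=[-0.5401 0.8416]  S=[0.9775]  K=[-0.2389; 0.5122]  nu=[-6.2609]  x^+=[-0.4164, -0.2266]  P^+=[0.4134 0.1432; 0.1432 0.3536]
step 2: x^-=[-0.4436, -0.2266]  P^-=[0.5729 0.1807; 0.1807 0.4336]  H_jac=[-0.8905 -0.4549]  S=[1.1204]  K=[-0.5287; -0.3196]  nu=[-3.1681]  x^+=[1.2314, 0.7860]  P^+=[0.2597 -0.0087; -0.0087 0.3191]

K[0,0] = -0.5287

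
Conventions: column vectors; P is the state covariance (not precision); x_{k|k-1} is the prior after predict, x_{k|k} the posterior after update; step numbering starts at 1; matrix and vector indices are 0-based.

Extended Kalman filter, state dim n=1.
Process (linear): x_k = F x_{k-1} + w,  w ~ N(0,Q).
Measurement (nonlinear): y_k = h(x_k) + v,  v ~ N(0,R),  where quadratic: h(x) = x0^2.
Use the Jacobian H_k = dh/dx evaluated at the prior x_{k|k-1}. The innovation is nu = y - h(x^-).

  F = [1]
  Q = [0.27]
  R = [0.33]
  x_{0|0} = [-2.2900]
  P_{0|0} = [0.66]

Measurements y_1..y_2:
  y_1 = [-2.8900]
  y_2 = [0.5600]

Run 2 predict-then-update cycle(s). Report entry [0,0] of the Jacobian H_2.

H_jac[0,0] = -1.0871

step 1: x^-=[-2.2900]  P^-=[0.9300]  H_jac=[-4.5800]  S=[19.8381]  K=[-0.2147]  nu=[-8.1341]  x^+=[-0.5435]  P^+=[0.0155]
step 2: x^-=[-0.5435]  P^-=[0.2855]  H_jac=[-1.0871]  S=[0.6674]  K=[-0.4650]  nu=[0.2646]  x^+=[-0.6666]  P^+=[0.1412]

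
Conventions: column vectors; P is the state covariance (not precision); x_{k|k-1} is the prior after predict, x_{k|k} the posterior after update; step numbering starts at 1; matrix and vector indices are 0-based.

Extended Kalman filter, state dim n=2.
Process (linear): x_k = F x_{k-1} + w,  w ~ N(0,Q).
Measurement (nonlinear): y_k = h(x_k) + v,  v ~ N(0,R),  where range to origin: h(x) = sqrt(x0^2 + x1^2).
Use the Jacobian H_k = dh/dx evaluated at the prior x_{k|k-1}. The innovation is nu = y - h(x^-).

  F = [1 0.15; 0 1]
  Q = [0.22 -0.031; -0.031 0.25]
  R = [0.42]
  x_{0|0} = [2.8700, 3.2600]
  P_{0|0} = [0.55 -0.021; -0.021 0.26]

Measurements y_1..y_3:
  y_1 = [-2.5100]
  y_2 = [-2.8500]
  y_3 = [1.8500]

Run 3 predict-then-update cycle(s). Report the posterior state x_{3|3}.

step 1: x^-=[3.3590, 3.2600]  P^-=[0.7696 -0.0130; -0.0130 0.5100]  H_jac=[0.7176 0.6965]  S=[1.0507]  K=[0.5170; 0.3292]  nu=[-7.1909]  x^+=[-0.3586, 0.8929]  P^+=[0.4887 -0.1918; -0.1918 0.3961]
step 2: x^-=[-0.2246, 0.8929]  P^-=[0.6601 -0.1634; -0.1634 0.6461]  H_jac=[-0.2440 0.9698]  S=[1.1443]  K=[-0.2792; 0.5824]  nu=[-3.7707]  x^+=[0.8282, -1.3033]  P^+=[0.5709 0.0227; 0.0227 0.2580]
step 3: x^-=[0.6327, -1.3033]  P^-=[0.8035 0.0304; 0.0304 0.5080]  H_jac=[0.4367 -0.8996]  S=[0.9604]  K=[0.3369; -0.4620]  nu=[0.4012]  x^+=[0.7679, -1.4887]  P^+=[0.6945 0.1799; 0.1799 0.3030]

x_post = [0.7679, -1.4887]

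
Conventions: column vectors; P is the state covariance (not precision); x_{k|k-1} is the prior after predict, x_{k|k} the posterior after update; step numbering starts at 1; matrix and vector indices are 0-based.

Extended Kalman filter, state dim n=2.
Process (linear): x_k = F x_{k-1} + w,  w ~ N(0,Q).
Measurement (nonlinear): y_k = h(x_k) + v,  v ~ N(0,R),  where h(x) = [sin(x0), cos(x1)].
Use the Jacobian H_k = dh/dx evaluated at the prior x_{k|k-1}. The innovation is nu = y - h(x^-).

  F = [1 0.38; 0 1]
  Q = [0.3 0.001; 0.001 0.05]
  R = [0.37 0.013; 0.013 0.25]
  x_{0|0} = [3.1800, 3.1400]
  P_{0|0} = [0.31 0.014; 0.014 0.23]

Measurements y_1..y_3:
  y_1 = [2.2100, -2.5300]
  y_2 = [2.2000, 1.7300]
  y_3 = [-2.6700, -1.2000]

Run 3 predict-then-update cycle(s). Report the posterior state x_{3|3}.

step 1: x^-=[4.3732, 3.1400]  P^-=[0.6539 0.1024; 0.1024 0.2800]  H_jac=[-0.3327 0.0000; 0.0000 -0.0016]  S=[0.4424 0.0131; 0.0131 0.2500]  K=[-0.4925 0.0251; -0.0771 0.0022]  nu=[3.1530, -1.5300]  x^+=[2.7820, 2.8935]  P^+=[0.5467 0.0856; 0.0856 0.2774]
step 2: x^-=[3.8815, 2.8935]  P^-=[0.9518 0.1920; 0.1920 0.3274]  H_jac=[-0.7385 0.0000; 0.0000 -0.2455]  S=[0.8892 0.0478; 0.0478 0.2697]  K=[-0.7887 -0.0350; -0.1449 -0.2723]  nu=[2.8742, 2.6994]  x^+=[1.5202, 1.7421]  P^+=[0.3958 0.0774; 0.0774 0.2849]
step 3: x^-=[2.1822, 1.7421]  P^-=[0.7957 0.1866; 0.1866 0.3349]  H_jac=[-0.5740 0.0000; 0.0000 -0.9854]  S=[0.6322 0.1186; 0.1186 0.5752]  K=[-0.6892 -0.1777; -0.0643 -0.5605]  nu=[-3.4889, -1.0295]  x^+=[4.7695, 2.5437]  P^+=[0.4483 0.0542; 0.0542 0.1431]

x_post = [4.7695, 2.5437]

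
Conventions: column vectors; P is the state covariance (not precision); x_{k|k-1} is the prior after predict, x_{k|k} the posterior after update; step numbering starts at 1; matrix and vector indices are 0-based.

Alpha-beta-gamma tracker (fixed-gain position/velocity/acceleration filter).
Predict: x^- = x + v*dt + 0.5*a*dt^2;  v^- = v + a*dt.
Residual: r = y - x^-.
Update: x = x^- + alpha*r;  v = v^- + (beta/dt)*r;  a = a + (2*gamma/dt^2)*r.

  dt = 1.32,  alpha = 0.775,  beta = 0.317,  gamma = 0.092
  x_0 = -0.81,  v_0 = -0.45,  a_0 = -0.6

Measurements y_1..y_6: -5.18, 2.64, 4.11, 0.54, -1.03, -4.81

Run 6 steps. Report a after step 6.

step 1: x_pred=-1.9267  r=-3.2533  x^+=-4.4480  v^+=-2.0233  a^+=-0.9436
step 2: x_pred=-7.9408  r=10.5808  x^+=0.2593  v^+=-0.7278  a^+=0.1738
step 3: x_pred=-0.5499  r=4.6599  x^+=3.0615  v^+=0.6207  a^+=0.6659
step 4: x_pred=4.4610  r=-3.9210  x^+=1.4222  v^+=0.5581  a^+=0.2518
step 5: x_pred=2.3783  r=-3.4083  x^+=-0.2631  v^+=0.0720  a^+=-0.1081
step 6: x_pred=-0.2623  r=-4.5477  x^+=-3.7868  v^+=-1.1628  a^+=-0.5883

a_post = -0.5883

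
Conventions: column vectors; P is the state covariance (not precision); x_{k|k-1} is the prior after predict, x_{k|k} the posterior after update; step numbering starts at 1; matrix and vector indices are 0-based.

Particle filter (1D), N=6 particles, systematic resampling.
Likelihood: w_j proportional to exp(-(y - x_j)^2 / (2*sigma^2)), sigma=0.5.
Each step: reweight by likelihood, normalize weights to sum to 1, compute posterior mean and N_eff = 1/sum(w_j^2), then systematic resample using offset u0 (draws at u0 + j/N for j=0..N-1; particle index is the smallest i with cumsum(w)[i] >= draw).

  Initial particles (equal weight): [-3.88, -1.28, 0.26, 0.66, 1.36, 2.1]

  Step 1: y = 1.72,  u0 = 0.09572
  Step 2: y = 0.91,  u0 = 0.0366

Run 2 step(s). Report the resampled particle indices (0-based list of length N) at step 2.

resampled_idx = [0, 0, 1, 1, 2, 2]

step 1: w=[0.0000, 0.0000, 0.0086, 0.0644, 0.4704, 0.4566]  mean=1.6434  Neff=2.3043  idx=[4, 4, 4, 5, 5, 5]
step 2: w=[0.3063, 0.3063, 0.3063, 0.0270, 0.0270, 0.0270]  mean=1.4200  Neff=3.5256  idx=[0, 0, 1, 1, 2, 2]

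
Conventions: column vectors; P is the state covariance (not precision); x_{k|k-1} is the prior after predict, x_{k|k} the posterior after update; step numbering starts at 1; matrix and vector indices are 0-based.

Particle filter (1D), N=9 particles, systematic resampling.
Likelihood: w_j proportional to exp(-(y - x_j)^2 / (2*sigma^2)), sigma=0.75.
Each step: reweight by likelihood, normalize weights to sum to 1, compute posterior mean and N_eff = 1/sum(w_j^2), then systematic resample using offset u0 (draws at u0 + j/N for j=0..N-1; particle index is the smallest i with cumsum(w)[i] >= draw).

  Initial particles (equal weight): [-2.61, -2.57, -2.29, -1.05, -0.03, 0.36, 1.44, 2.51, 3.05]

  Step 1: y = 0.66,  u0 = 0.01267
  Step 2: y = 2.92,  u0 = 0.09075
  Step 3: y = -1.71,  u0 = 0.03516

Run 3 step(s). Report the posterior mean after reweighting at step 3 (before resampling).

step 1: w=[0.0000, 0.0000, 0.0002, 0.0325, 0.2861, 0.4032, 0.2544, 0.0208, 0.0027]  mean=0.5288  Neff=3.2191  idx=[3, 4, 4, 5, 5, 5, 5, 6, 6]
step 2: w=[0.0000, 0.0015, 0.0015, 0.0099, 0.0099, 0.0099, 0.0099, 0.4787, 0.4787]  mean=1.3929  Neff=2.1798  idx=[7, 7, 7, 7, 8, 8, 8, 8, 8]
step 3: w=[0.1111, 0.1111, 0.1111, 0.1111, 0.1111, 0.1111, 0.1111, 0.1111, 0.1111]  mean=1.4400  Neff=9.0000  idx=[0, 1, 2, 3, 4, 5, 6, 7, 8]

post_mean = 1.4400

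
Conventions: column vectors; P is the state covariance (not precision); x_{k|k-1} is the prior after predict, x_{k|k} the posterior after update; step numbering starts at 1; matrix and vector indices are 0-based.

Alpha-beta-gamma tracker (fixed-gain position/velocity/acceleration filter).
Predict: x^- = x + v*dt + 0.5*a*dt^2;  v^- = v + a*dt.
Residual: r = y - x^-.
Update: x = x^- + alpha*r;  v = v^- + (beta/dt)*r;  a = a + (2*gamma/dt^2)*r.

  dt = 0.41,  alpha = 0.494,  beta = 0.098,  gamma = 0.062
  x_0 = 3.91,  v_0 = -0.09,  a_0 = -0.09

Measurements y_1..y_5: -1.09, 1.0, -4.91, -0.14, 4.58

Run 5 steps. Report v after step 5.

v_post = -5.2392

step 1: x_pred=3.8655  r=-4.9555  x^+=1.4175  v^+=-1.3114  a^+=-3.7455
step 2: x_pred=0.5650  r=0.4350  x^+=0.7799  v^+=-2.7431  a^+=-3.4246
step 3: x_pred=-0.6326  r=-4.2774  x^+=-2.7456  v^+=-5.1696  a^+=-6.5799
step 4: x_pred=-5.4182  r=5.2782  x^+=-2.8108  v^+=-6.6057  a^+=-2.6864
step 5: x_pred=-5.7449  r=10.3249  x^+=-0.6444  v^+=-5.2392  a^+=4.9298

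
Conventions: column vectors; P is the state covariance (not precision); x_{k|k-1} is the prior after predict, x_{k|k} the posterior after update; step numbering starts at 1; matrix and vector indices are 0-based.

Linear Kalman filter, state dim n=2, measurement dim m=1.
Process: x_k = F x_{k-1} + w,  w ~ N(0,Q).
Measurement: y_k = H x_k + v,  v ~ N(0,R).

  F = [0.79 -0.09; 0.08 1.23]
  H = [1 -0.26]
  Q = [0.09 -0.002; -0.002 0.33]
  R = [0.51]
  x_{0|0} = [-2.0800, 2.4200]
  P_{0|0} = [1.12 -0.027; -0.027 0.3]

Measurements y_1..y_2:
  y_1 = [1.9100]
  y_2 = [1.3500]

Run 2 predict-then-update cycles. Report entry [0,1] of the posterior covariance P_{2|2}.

step 1: x^-=[-1.8610, 2.8102]  P^-=[0.7953 0.0095; 0.0095 0.7857]  S=[1.3534]  K=[0.5858; -0.1439]  nu=[4.5017]  x^+=[0.7759, 2.1624]  P^+=[0.3309 0.1236; 0.1236 0.7577]
step 2: x^-=[0.4183, 2.7218]  P^-=[0.2851 0.0543; 0.0543 1.5028]  S=[0.8684]  K=[0.3120; -0.3874]  nu=[1.6393]  x^+=[0.9298, 2.0867]  P^+=[0.2005 0.1592; 0.1592 1.3724]

P_post[0,1] = 0.1592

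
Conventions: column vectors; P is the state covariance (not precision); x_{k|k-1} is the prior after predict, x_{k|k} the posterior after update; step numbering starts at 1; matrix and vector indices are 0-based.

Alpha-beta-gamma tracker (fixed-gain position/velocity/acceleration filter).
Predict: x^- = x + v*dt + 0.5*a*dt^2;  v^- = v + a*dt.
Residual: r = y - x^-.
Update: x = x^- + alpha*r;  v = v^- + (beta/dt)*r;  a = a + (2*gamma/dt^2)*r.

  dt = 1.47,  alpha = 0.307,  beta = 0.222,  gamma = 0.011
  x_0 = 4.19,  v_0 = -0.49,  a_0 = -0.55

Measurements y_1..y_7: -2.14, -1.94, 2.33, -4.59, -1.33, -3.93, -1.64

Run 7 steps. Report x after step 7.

step 1: x_pred=2.8755  r=-5.0155  x^+=1.3357  v^+=-2.0559  a^+=-0.6011
step 2: x_pred=-2.3359  r=0.3959  x^+=-2.2144  v^+=-2.8797  a^+=-0.5970
step 3: x_pred=-7.0926  r=9.4226  x^+=-4.1999  v^+=-2.3343  a^+=-0.5011
step 4: x_pred=-8.1727  r=3.5827  x^+=-7.0728  v^+=-2.5299  a^+=-0.4646
step 5: x_pred=-11.2938  r=9.9638  x^+=-8.2349  v^+=-1.7081  a^+=-0.3632
step 6: x_pred=-11.1383  r=7.2083  x^+=-8.9253  v^+=-1.1534  a^+=-0.2898
step 7: x_pred=-10.9340  r=9.2940  x^+=-8.0807  v^+=-0.1758  a^+=-0.1952

x_post = -8.0807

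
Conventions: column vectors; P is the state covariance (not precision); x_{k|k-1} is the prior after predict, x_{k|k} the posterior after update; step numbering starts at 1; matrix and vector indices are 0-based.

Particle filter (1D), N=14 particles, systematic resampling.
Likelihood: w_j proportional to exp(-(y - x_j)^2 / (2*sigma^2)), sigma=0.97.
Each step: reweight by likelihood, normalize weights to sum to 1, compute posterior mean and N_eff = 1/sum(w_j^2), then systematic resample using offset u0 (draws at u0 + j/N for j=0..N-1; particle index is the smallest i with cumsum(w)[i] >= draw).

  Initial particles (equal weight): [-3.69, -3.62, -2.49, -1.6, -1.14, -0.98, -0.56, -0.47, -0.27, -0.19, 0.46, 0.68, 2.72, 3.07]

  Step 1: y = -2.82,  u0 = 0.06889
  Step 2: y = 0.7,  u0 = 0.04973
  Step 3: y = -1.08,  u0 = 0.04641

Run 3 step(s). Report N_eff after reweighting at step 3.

step 1: w=[0.1998, 0.2126, 0.2819, 0.1355, 0.0667, 0.0494, 0.0198, 0.0159, 0.0094, 0.0076, 0.0010, 0.0004, 0.0000, 0.0000]  mean=-2.5719  Neff=5.2454  idx=[0, 0, 1, 1, 1, 2, 2, 2, 2, 3, 3, 4, 5, 9]
step 2: w=[0.0000, 0.0000, 0.0000, 0.0000, 0.0000, 0.0038, 0.0038, 0.0038, 0.0038, 0.0508, 0.0508, 0.1398, 0.1886, 0.5547]  mean=-0.6506  Neff=2.7175  idx=[9, 11, 11, 12, 12, 12, 13, 13, 13, 13, 13, 13, 13, 13]
step 3: w=[0.0780, 0.0899, 0.0899, 0.0896, 0.0896, 0.0896, 0.0591, 0.0591, 0.0591, 0.0591, 0.0591, 0.0591, 0.0591, 0.0591]  mean=-0.6833  Neff=13.4486  idx=[0, 1, 2, 3, 3, 4, 5, 6, 7, 8, 9, 11, 12, 13]

N_eff = 13.4486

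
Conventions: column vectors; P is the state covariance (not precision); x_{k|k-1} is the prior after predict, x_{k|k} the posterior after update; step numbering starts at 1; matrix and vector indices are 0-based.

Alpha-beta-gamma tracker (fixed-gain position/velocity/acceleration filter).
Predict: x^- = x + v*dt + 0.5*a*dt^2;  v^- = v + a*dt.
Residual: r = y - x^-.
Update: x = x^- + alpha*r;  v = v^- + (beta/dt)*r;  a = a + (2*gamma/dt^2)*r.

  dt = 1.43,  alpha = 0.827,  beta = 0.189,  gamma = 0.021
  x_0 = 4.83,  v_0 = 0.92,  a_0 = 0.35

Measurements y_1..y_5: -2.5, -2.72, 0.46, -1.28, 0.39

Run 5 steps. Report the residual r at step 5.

resid = 0.3060

step 1: x_pred=6.5035  r=-9.0035  x^+=-0.9424  v^+=0.2305  a^+=0.1651
step 2: x_pred=-0.4440  r=-2.2760  x^+=-2.3262  v^+=0.1658  a^+=0.1183
step 3: x_pred=-1.9682  r=2.4282  x^+=0.0399  v^+=0.6559  a^+=0.1682
step 4: x_pred=1.1499  r=-2.4299  x^+=-0.8596  v^+=0.5753  a^+=0.1183
step 5: x_pred=0.0840  r=0.3060  x^+=0.3371  v^+=0.7849  a^+=0.1246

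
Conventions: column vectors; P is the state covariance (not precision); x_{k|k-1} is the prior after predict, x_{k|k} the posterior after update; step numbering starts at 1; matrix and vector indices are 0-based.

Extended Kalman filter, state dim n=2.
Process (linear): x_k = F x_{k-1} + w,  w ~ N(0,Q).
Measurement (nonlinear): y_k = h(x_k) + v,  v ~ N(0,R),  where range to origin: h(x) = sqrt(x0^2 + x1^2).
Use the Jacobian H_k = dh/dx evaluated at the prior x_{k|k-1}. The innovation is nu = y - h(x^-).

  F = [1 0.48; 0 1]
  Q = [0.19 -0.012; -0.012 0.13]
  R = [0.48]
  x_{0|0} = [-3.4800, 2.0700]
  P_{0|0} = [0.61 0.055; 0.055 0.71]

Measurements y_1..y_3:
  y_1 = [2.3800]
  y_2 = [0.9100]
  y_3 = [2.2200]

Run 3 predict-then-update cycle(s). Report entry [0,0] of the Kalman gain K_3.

step 1: x^-=[-2.4864, 2.0700]  P^-=[1.0164 0.3838; 0.3838 0.8400]  H_jac=[-0.7685 0.6398]  S=[1.0467]  K=[-0.5116; 0.2317]  nu=[-0.8553]  x^+=[-2.0488, 1.8719]  P^+=[0.7424 0.5079; 0.5079 0.7838]
step 2: x^-=[-1.1503, 1.8719]  P^-=[1.6005 0.8721; 0.8721 0.9138]  H_jac=[-0.5236 0.8520]  S=[0.8040]  K=[-0.1181; 0.4004]  nu=[-1.2871]  x^+=[-0.9983, 1.3565]  P^+=[1.5893 0.9101; 0.9101 0.7849]
step 3: x^-=[-0.3472, 1.3565]  P^-=[2.8339 1.2749; 1.2749 0.9149]  H_jac=[-0.2480 0.9688]  S=[0.9004]  K=[0.5913; 0.6333]  nu=[0.8198]  x^+=[0.1375, 1.8756]  P^+=[2.5191 0.9377; 0.9377 0.5538]

K[0,0] = 0.5913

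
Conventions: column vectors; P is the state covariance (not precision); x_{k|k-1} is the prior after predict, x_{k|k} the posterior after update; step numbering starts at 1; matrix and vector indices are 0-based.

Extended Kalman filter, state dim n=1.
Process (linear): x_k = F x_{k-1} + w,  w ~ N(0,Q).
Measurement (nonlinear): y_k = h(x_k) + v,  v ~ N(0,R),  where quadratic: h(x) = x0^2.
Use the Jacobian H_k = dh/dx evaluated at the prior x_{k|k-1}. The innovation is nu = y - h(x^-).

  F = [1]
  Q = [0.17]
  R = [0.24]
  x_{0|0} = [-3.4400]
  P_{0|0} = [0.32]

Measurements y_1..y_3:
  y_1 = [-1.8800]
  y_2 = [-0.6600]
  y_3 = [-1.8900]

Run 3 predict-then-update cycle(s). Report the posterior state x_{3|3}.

step 1: x^-=[-3.4400]  P^-=[0.4900]  H_jac=[-6.8800]  S=[23.4339]  K=[-0.1439]  nu=[-13.7136]  x^+=[-1.4672]  P^+=[0.0050]
step 2: x^-=[-1.4672]  P^-=[0.1750]  H_jac=[-2.9343]  S=[1.7469]  K=[-0.2940]  nu=[-2.8126]  x^+=[-0.6403]  P^+=[0.0240]
step 3: x^-=[-0.6403]  P^-=[0.1940]  H_jac=[-1.2807]  S=[0.5583]  K=[-0.4451]  nu=[-2.3000]  x^+=[0.3835]  P^+=[0.0834]

x_post = [0.3835]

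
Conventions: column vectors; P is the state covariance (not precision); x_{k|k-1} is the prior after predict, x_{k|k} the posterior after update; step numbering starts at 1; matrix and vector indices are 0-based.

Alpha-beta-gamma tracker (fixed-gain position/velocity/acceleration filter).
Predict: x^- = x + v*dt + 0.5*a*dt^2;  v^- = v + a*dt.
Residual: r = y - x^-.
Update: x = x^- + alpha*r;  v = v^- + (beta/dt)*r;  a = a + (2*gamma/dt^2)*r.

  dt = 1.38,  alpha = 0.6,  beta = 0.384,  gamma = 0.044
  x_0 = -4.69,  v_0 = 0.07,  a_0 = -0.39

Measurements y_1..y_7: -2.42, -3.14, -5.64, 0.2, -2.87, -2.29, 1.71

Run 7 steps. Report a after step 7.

step 1: x_pred=-4.9648  r=2.5448  x^+=-3.4379  v^+=0.2399  a^+=-0.2724
step 2: x_pred=-3.3662  r=0.2262  x^+=-3.2305  v^+=-0.0731  a^+=-0.2620
step 3: x_pred=-3.5808  r=-2.0592  x^+=-4.8163  v^+=-1.0076  a^+=-0.3571
step 4: x_pred=-6.5468  r=6.7468  x^+=-2.4987  v^+=0.3770  a^+=-0.0453
step 5: x_pred=-2.0217  r=-0.8483  x^+=-2.5307  v^+=0.0783  a^+=-0.0846
step 6: x_pred=-2.5031  r=0.2131  x^+=-2.3752  v^+=0.0209  a^+=-0.0747
step 7: x_pred=-2.4175  r=4.1275  x^+=0.0590  v^+=1.0664  a^+=0.1160

a_post = 0.1160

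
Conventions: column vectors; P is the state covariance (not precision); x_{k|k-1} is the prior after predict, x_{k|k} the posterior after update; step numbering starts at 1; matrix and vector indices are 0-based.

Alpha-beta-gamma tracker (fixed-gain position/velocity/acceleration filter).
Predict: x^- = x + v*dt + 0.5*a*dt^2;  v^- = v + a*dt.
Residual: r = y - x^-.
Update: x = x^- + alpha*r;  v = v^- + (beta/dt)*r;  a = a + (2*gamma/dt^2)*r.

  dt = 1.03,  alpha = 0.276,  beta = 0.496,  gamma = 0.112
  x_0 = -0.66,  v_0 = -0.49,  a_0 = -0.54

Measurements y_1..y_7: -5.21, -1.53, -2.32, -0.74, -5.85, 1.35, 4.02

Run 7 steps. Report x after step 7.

step 1: x_pred=-1.4511  r=-3.7589  x^+=-2.4886  v^+=-2.8563  a^+=-1.3337
step 2: x_pred=-6.1380  r=4.6080  x^+=-4.8662  v^+=-2.0110  a^+=-0.3607
step 3: x_pred=-7.1288  r=4.8088  x^+=-5.8016  v^+=-0.0668  a^+=0.6546
step 4: x_pred=-5.5231  r=4.7831  x^+=-4.2030  v^+=2.9108  a^+=1.6645
step 5: x_pred=-0.3219  r=-5.5281  x^+=-1.8476  v^+=1.9632  a^+=0.4973
step 6: x_pred=0.4383  r=0.9117  x^+=0.6899  v^+=2.9145  a^+=0.6898
step 7: x_pred=4.0578  r=-0.0378  x^+=4.0473  v^+=3.6068  a^+=0.6819

x_post = 4.0473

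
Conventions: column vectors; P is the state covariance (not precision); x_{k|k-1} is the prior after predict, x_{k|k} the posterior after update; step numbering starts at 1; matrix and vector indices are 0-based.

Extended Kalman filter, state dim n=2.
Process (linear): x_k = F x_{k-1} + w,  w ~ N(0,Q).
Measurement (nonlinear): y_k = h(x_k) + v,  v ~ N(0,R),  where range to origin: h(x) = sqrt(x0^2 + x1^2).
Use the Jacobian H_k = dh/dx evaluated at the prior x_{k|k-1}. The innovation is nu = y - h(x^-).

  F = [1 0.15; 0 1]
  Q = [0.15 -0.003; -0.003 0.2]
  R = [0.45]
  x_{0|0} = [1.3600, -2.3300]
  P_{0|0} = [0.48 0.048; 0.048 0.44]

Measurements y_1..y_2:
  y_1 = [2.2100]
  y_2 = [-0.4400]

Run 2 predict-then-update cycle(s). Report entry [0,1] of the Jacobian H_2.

step 1: x^-=[1.0105, -2.3300]  P^-=[0.6543 0.1110; 0.1110 0.6400]  H_jac=[0.3979 -0.9174]  S=[1.0112]  K=[0.1567; -0.5370]  nu=[-0.3297]  x^+=[0.9588, -2.1530]  P^+=[0.6295 0.1961; 0.1961 0.3484]
step 2: x^-=[0.6359, -2.1530]  P^-=[0.8461 0.2454; 0.2454 0.5484]  H_jac=[0.2833 -0.9590]  S=[0.8890]  K=[0.0049; -0.5135]  nu=[-2.6849]  x^+=[0.6228, -0.7744]  P^+=[0.8461 0.2476; 0.2476 0.3141]

H_jac[0,1] = -0.9590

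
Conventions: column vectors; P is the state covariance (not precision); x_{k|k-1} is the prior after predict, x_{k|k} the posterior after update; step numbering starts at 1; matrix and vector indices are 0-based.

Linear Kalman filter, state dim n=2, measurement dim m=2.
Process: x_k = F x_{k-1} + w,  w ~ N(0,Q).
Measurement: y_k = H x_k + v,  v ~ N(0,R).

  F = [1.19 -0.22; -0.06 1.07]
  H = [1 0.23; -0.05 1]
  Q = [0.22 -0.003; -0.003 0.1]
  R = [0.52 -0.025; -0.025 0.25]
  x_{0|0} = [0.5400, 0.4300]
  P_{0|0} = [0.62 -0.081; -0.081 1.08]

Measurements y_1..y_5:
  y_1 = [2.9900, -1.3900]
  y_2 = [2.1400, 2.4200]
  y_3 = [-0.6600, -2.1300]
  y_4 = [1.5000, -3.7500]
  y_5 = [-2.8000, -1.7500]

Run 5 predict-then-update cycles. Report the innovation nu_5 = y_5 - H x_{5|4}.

step 1: x^-=[0.5480, 0.4277]  P^-=[1.1927 -0.4057; -0.4057 1.3491]  S=[1.5974 -0.1754; -0.1754 1.6427]  K=[0.6649 -0.2123; 0.0322 0.8371]  nu=[2.3436, -1.7903]  x^+=[2.4864, -0.9955]  P^+=[0.3629 -0.0516; -0.0516 0.2059]
step 2: x^-=[3.1778, -1.2144]  P^-=[0.7709 -0.1437; -0.1437 0.3436]  S=[1.2430 -0.1266; -0.1266 0.6099]  K=[0.5753 -0.1794; 0.0067 0.5766]  nu=[-0.7585, 3.7933]  x^+=[2.0608, 0.9676]  P^+=[0.3137 -0.0436; -0.0436 0.1418]
step 3: x^-=[2.2395, 0.9117]  P^-=[0.6939 -0.1148; -0.1148 0.2691]  S=[1.1753 -0.1113; -0.1113 0.5323]  K=[0.5523 -0.1654; 0.0039 0.5171]  nu=[-3.1092, -2.9298]  x^+=[1.0070, -0.6155]  P^+=[0.3005 -0.0401; -0.0401 0.1272]
step 4: x^-=[1.3338, -0.7190]  P^-=[0.6728 -0.1060; -0.1060 0.2518]  S=[1.1573 -0.1055; -0.1055 0.5141]  K=[0.5457 -0.1597; 0.0041 0.5010]  nu=[0.3316, -2.9643]  x^+=[1.9880, -2.2027]  P^+=[0.2967 -0.0387; -0.0387 0.1232]
step 5: x^-=[2.8503, -2.4762]  P^-=[0.6663 -0.1030; -0.1030 0.2471]  S=[1.1520 -0.1033; -0.1033 0.5091]  K=[0.5437 -0.1574; 0.0044 0.4964]  nu=[-5.0808, 0.8687]  x^+=[-0.0490, -2.0675]  P^+=[0.2955 -0.0382; -0.0382 0.1221]

innov = [-5.0808, 0.8687]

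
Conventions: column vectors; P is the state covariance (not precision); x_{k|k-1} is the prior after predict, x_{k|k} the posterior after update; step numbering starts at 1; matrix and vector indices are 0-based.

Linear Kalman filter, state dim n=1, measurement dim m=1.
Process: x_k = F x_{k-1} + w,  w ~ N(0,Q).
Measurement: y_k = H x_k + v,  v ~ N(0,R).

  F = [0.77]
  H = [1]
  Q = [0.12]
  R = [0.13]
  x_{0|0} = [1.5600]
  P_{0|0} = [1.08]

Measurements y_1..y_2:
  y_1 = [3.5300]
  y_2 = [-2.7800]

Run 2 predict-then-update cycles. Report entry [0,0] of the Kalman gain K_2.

step 1: x^-=[1.2012]  P^-=[0.7603]  S=[0.8903]  K=[0.8540]  nu=[2.3288]  x^+=[3.1900]  P^+=[0.1110]
step 2: x^-=[2.4563]  P^-=[0.1858]  S=[0.3158]  K=[0.5884]  nu=[-5.2363]  x^+=[-0.6246]  P^+=[0.0765]

K[0,0] = 0.5884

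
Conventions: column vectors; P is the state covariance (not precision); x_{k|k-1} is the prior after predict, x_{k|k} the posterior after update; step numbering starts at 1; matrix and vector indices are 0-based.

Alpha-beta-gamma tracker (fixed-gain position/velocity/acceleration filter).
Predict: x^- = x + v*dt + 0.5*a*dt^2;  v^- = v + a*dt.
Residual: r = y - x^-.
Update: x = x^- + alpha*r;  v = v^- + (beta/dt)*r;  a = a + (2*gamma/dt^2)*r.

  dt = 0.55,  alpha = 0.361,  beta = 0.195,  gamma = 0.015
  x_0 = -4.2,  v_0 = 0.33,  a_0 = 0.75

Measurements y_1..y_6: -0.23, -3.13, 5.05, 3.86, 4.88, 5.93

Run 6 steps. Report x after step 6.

x_post = 8.1727

step 1: x_pred=-3.9051  r=3.6751  x^+=-2.5784  v^+=2.0455  a^+=1.1145
step 2: x_pred=-1.2848  r=-1.8452  x^+=-1.9509  v^+=2.0042  a^+=0.9315
step 3: x_pred=-0.7077  r=5.7577  x^+=1.3708  v^+=4.5579  a^+=1.5025
step 4: x_pred=4.1049  r=-0.2449  x^+=4.0165  v^+=5.2974  a^+=1.4782
step 5: x_pred=7.1537  r=-2.2737  x^+=6.3329  v^+=5.3043  a^+=1.2527
step 6: x_pred=9.4397  r=-3.5097  x^+=8.1727  v^+=4.7490  a^+=0.9046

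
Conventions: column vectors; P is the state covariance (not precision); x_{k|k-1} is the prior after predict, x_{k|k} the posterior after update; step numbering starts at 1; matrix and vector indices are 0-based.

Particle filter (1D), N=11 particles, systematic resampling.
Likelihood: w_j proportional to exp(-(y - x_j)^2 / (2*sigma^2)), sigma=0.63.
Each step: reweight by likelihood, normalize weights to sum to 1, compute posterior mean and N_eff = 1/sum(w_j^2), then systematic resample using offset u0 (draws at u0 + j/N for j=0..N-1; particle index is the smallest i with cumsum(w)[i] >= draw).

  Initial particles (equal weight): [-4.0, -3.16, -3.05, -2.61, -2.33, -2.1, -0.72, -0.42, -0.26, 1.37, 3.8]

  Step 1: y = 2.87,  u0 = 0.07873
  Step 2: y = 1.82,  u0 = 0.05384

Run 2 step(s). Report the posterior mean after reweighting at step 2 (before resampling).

post_mean = 1.5756

step 1: w=[0.0000, 0.0000, 0.0000, 0.0000, 0.0000, 0.0000, 0.0000, 0.0000, 0.0000, 0.1487, 0.8513]  mean=3.4386  Neff=1.3390  idx=[9, 10, 10, 10, 10, 10, 10, 10, 10, 10, 10]
step 2: w=[0.9154, 0.0085, 0.0085, 0.0085, 0.0085, 0.0085, 0.0085, 0.0085, 0.0085, 0.0085, 0.0085]  mean=1.5756  Neff=1.1924  idx=[0, 0, 0, 0, 0, 0, 0, 0, 0, 0, 6]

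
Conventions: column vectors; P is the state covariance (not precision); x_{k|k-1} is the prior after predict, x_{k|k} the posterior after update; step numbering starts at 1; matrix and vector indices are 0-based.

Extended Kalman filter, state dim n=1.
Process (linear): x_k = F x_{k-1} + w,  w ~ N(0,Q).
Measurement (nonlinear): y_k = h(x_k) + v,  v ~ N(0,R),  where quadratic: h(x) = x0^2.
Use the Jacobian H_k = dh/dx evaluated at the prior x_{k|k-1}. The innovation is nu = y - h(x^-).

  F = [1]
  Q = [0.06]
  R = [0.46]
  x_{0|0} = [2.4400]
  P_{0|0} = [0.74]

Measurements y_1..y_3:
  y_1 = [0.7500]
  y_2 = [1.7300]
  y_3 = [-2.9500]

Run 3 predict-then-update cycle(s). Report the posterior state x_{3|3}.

step 1: x^-=[2.4400]  P^-=[0.8000]  H_jac=[4.8800]  S=[19.5115]  K=[0.2001]  nu=[-5.2036]  x^+=[1.3988]  P^+=[0.0189]
step 2: x^-=[1.3988]  P^-=[0.0789]  H_jac=[2.7977]  S=[1.0772]  K=[0.2048]  nu=[-0.2267]  x^+=[1.3524]  P^+=[0.0337]
step 3: x^-=[1.3524]  P^-=[0.0937]  H_jac=[2.7048]  S=[1.1453]  K=[0.2212]  nu=[-4.7790]  x^+=[0.2952]  P^+=[0.0376]

x_post = [0.2952]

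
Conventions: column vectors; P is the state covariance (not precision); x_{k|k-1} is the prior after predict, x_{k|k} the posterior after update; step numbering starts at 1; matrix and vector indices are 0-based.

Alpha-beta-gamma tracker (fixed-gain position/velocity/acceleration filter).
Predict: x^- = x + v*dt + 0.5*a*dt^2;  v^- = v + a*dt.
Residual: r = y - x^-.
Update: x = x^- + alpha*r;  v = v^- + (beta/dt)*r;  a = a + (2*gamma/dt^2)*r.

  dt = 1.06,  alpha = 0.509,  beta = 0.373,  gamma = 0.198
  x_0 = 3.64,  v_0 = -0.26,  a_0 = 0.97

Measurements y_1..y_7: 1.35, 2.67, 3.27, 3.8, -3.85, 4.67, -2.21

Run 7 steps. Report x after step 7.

step 1: x_pred=3.9093  r=-2.5593  x^+=2.6066  v^+=-0.1324  a^+=0.0680
step 2: x_pred=2.5045  r=0.1655  x^+=2.5887  v^+=-0.0021  a^+=0.1263
step 3: x_pred=2.6575  r=0.6125  x^+=2.9693  v^+=0.3473  a^+=0.3422
step 4: x_pred=3.5297  r=0.2703  x^+=3.6673  v^+=0.8052  a^+=0.4375
step 5: x_pred=4.7665  r=-8.6165  x^+=0.3807  v^+=-1.7631  a^+=-2.5993
step 6: x_pred=-2.9485  r=7.6185  x^+=0.9293  v^+=-1.8376  a^+=0.0857
step 7: x_pred=-0.9704  r=-1.2396  x^+=-1.6013  v^+=-2.1829  a^+=-0.3512

x_post = -1.6013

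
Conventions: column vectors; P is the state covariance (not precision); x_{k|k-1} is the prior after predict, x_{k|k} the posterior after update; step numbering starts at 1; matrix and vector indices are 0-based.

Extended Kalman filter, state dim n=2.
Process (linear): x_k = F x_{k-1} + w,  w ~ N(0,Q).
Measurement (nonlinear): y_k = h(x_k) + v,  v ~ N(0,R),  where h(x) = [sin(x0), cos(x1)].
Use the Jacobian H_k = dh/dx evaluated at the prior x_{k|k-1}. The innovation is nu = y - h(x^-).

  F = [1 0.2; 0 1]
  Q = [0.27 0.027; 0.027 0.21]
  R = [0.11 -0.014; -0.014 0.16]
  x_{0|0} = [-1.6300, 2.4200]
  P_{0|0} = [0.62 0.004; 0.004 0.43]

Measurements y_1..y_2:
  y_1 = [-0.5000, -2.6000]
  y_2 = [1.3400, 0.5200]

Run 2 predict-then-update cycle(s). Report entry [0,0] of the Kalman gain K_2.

step 1: x^-=[-1.1460, 2.4200]  P^-=[0.9088 0.1170; 0.1170 0.6400]  H_jac=[0.4121 0.0000; 0.0000 -0.6606]  S=[0.2644 -0.0459; -0.0459 0.4393]  K=[1.4118 -0.0286; 0.0158 -0.9608]  nu=[0.4111, -1.8492]  x^+=[-0.5127, 4.2032]  P^+=[0.3778 0.0368; 0.0368 0.2330]
step 2: x^-=[0.3279, 4.2032]  P^-=[0.6719 0.1105; 0.1105 0.4430]  H_jac=[0.9467 0.0000; 0.0000 0.8731]  S=[0.7122 0.0773; 0.0773 0.4978]  K=[0.8871 0.0560; 0.0635 0.7673]  nu=[1.0179, 1.0075]  x^+=[1.2873, 5.0409]  P^+=[0.1022 -0.0040; -0.0040 0.1396]

K[0,0] = 0.8871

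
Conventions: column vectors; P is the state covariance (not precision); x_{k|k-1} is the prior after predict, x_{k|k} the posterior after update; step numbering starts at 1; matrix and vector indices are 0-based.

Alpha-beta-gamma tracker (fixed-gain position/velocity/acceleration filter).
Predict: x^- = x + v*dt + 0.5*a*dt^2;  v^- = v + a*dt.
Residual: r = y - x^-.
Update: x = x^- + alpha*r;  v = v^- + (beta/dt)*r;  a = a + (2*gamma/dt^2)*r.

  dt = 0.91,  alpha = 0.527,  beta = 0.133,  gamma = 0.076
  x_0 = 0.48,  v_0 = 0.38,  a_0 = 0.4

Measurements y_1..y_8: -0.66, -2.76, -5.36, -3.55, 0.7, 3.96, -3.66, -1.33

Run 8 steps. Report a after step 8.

step 1: x_pred=0.9914  r=-1.6514  x^+=0.1211  v^+=0.5026  a^+=0.0969
step 2: x_pred=0.6186  r=-3.3786  x^+=-1.1619  v^+=0.0970  a^+=-0.5233
step 3: x_pred=-1.2903  r=-4.0697  x^+=-3.4350  v^+=-0.9740  a^+=-1.2703
step 4: x_pred=-4.8473  r=1.2973  x^+=-4.1636  v^+=-1.9403  a^+=-1.0322
step 5: x_pred=-6.3567  r=7.0567  x^+=-2.6378  v^+=-1.8482  a^+=0.2631
step 6: x_pred=-4.2108  r=8.1708  x^+=0.0952  v^+=-0.4146  a^+=1.7629
step 7: x_pred=0.4479  r=-4.1079  x^+=-1.7170  v^+=0.5892  a^+=1.0089
step 8: x_pred=-0.7630  r=-0.5670  x^+=-1.0618  v^+=1.4245  a^+=0.9048

a_post = 0.9048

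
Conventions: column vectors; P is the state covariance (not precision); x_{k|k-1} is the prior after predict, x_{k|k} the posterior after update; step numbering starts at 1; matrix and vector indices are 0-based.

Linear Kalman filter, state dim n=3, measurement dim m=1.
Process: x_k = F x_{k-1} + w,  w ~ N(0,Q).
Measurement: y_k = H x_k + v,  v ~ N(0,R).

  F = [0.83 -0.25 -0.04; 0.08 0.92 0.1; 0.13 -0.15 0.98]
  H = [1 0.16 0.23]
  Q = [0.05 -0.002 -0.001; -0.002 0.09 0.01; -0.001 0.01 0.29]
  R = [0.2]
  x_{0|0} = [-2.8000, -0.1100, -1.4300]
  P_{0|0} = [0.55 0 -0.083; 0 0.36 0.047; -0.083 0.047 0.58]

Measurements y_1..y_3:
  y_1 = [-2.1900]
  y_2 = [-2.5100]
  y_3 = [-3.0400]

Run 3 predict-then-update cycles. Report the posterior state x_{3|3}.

x_post = [-1.7342, -0.5459, -2.4848]

step 1: x^-=[-2.2393, -0.4682, -1.7489]  P^-=[0.4588 -0.0601 -0.0292; -0.0601 0.4113 0.0570; -0.0292 0.0570 0.8295]  S=[0.6847]  K=[0.6462; 0.0274; 0.2493]  nu=[0.5265]  x^+=[-1.8991, -0.4538, -1.6177]  P^+=[0.1729 -0.0723 -0.1395; -0.0723 0.4108 0.0523; -0.1395 0.0523 0.7869]
step 2: x^-=[-1.3981, -0.7311, -1.7641]  P^-=[0.2363 -0.1563 -0.1117; -0.1563 0.4435 0.0580; -0.1117 0.0580 1.0098]  S=[0.4040]  K=[0.4595; -0.1781; 0.3215]  nu=[-0.5891]  x^+=[-1.6688, -0.6262, -1.9535]  P^+=[0.1510 -0.1232 -0.1714; -0.1232 0.4306 0.0812; -0.1714 0.0812 0.9681]
step 3: x^-=[-1.1504, -0.9050, -2.0375]  P^-=[0.2466 -0.2052 -0.1451; -0.2052 0.4592 0.0901; -0.1451 0.0901 1.1693]  S=[0.3945]  K=[0.4574; -0.2814; 0.3506]  nu=[-1.2761]  x^+=[-1.7342, -0.5459, -2.4848]  P^+=[0.1641 -0.1544 -0.2083; -0.1544 0.4280 0.1290; -0.2083 0.1290 1.1208]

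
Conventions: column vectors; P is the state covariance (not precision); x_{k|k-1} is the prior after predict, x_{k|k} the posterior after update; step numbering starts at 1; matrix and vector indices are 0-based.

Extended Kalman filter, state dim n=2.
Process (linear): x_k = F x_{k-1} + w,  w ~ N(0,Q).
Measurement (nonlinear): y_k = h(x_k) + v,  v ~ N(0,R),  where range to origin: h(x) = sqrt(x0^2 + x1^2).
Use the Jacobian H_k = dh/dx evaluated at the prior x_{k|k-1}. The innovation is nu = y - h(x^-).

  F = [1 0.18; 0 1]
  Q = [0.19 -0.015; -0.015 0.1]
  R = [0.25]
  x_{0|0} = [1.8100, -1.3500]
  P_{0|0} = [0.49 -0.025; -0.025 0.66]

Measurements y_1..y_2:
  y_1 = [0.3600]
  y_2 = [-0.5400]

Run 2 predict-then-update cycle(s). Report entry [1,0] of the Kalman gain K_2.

K[1,0] = -0.2509

step 1: x^-=[1.5670, -1.3500]  P^-=[0.6924 0.0788; 0.0788 0.7600]  H_jac=[0.7576 -0.6527]  S=[0.8933]  K=[0.5297; -0.4885]  nu=[-1.7083]  x^+=[0.6622, -0.5155]  P^+=[0.4418 0.3099; 0.3099 0.5468]
step 2: x^-=[0.5694, -0.5155]  P^-=[0.7611 0.3934; 0.3934 0.6468]  H_jac=[0.7413 -0.6712]  S=[0.5682]  K=[0.5283; -0.2509]  nu=[-1.3081]  x^+=[-0.1217, -0.1873]  P^+=[0.6025 0.4687; 0.4687 0.6111]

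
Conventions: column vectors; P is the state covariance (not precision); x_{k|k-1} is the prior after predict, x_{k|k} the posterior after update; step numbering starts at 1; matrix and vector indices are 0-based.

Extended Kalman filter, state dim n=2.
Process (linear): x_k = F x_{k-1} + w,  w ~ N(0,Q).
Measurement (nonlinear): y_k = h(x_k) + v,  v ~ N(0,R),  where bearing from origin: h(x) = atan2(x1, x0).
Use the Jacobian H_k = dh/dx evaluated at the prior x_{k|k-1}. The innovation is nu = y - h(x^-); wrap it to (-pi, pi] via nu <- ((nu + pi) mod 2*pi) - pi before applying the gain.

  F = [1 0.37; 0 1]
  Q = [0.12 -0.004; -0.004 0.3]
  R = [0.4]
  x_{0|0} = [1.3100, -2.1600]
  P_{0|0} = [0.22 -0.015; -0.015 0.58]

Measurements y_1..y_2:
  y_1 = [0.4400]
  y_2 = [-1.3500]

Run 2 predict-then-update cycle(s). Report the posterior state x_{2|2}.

x_post = [0.5379, -1.6500]

step 1: x^-=[0.5108, -2.1600]  P^-=[0.4083 0.1956; 0.1956 0.8800]  H_jac=[0.4384 0.1037]  S=[0.5057]  K=[0.3941; 0.3500]  nu=[1.7786]  x^+=[1.2117, -1.5375]  P^+=[0.3298 0.1258; 0.1258 0.8181]
step 2: x^-=[0.6428, -1.5375]  P^-=[0.6549 0.4245; 0.4245 1.1181]  H_jac=[0.5536 0.2315]  S=[0.7694]  K=[0.5989; 0.6418]  nu=[-0.1752]  x^+=[0.5379, -1.6500]  P^+=[0.3789 0.1288; 0.1288 0.8011]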